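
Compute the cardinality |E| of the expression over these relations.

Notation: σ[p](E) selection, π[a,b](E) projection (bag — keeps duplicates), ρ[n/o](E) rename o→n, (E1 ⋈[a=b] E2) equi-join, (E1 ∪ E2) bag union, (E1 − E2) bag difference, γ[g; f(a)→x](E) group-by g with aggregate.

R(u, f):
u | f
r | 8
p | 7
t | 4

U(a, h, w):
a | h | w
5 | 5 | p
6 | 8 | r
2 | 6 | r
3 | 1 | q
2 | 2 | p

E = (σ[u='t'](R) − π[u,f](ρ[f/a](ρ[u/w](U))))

Per-node cardinality:
  R → 3
  σ[u='t'](R) → 1
  U → 5
  ρ[u/w](U) → 5
  ρ[f/a](ρ[u/w](U)) → 5
  π[u,f](ρ[f/a](ρ[u/w](U))) → 5
  (σ[u='t'](R) − π[u,f](ρ[f/a](ρ[u/w](U)))) → 1

|E| = 1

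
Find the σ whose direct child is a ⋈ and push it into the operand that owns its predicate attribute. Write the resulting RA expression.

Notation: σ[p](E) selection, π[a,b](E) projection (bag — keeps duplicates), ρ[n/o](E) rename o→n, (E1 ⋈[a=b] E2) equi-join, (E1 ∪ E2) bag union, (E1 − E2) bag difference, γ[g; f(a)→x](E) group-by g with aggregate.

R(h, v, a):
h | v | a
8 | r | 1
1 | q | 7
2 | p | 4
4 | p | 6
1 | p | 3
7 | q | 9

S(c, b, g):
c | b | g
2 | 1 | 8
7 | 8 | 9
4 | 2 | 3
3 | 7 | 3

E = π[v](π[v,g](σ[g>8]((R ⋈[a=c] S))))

σ filters on g, owned by the right side.
E' = π[v](π[v,g]((R ⋈[a=c] σ[g>8](S))))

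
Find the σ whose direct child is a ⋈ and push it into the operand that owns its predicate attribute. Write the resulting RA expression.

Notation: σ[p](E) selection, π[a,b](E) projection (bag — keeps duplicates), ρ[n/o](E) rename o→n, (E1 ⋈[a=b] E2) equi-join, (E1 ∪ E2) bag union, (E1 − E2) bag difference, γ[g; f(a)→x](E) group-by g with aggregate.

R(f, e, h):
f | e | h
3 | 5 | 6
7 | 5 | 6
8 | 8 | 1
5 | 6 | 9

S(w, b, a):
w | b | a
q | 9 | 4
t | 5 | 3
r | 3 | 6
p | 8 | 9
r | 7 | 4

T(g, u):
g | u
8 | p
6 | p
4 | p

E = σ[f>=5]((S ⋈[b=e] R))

σ filters on f, owned by the right side.
E' = (S ⋈[b=e] σ[f>=5](R))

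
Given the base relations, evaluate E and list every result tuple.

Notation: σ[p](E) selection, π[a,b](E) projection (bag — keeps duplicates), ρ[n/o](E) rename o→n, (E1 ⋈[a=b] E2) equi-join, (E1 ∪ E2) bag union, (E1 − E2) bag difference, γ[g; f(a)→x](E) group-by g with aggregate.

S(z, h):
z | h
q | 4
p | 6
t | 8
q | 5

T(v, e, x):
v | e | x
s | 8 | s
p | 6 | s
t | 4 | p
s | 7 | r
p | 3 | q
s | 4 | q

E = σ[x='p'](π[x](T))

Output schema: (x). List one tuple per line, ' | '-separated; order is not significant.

Row counts bottom-up:
  T → 6
  π[x](T) → 6
  σ[x='p'](π[x](T)) → 1

== RESULT ==
x
p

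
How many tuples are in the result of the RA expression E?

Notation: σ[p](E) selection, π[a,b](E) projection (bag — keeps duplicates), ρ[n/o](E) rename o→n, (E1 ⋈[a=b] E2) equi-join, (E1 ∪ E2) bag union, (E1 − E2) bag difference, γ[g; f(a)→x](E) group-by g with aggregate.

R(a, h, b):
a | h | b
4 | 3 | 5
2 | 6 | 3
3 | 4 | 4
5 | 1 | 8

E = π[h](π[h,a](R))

Stepwise |·|:
  R → 4
  π[h,a](R) → 4
  π[h](π[h,a](R)) → 4

|E| = 4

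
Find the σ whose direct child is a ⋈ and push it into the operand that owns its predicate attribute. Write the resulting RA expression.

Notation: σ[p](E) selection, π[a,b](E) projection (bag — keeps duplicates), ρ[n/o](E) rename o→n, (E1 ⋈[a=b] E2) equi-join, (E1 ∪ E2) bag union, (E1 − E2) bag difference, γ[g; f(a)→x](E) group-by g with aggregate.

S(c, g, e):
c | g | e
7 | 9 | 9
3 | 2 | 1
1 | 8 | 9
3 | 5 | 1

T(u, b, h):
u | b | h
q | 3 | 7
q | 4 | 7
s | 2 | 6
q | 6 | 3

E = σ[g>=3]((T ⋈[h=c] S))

σ filters on g, owned by the right side.
E' = (T ⋈[h=c] σ[g>=3](S))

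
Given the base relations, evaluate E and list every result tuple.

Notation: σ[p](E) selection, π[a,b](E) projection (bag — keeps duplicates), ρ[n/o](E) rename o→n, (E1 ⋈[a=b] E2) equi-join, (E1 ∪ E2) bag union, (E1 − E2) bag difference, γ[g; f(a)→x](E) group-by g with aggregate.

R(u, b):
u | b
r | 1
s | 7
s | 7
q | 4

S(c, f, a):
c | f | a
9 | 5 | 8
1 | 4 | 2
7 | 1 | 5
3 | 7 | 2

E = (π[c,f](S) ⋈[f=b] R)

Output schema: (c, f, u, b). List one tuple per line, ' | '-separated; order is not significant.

Row counts bottom-up:
  S → 4
  π[c,f](S) → 4
  R → 4
  (π[c,f](S) ⋈[f=b] R) → 4

== RESULT ==
c | f | u | b
1 | 4 | q | 4
3 | 7 | s | 7
3 | 7 | s | 7
7 | 1 | r | 1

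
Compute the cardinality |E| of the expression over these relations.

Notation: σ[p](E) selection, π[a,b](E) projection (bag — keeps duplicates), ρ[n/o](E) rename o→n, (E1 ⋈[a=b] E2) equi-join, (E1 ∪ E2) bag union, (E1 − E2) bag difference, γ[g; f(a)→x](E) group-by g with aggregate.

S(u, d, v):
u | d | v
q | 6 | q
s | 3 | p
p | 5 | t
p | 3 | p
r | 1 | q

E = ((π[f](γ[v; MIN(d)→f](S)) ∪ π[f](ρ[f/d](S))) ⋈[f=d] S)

Row counts bottom-up:
  S → 5
  γ[v; MIN(d)→f](S) → 3
  π[f](γ[v; MIN(d)→f](S)) → 3
  S → 5
  ρ[f/d](S) → 5
  π[f](ρ[f/d](S)) → 5
  (π[f](γ[v; MIN(d)→f](S)) ∪ π[f](ρ[f/d](S))) → 8
  S → 5
  ((π[f](γ[v; MIN(d)→f](S)) ∪ π[f](ρ[f/d](S))) ⋈[f=d] S) → 11

|E| = 11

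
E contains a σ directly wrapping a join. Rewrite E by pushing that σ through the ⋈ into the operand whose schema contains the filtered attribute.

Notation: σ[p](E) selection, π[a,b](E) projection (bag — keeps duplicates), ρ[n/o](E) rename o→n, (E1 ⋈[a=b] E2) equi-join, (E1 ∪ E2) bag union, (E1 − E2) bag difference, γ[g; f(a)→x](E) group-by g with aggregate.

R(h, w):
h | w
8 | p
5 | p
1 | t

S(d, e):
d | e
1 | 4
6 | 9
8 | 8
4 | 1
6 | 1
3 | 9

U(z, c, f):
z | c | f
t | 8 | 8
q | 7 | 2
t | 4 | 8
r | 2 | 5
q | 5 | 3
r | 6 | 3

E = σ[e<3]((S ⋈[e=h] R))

σ filters on e, owned by the left side.
E' = (σ[e<3](S) ⋈[e=h] R)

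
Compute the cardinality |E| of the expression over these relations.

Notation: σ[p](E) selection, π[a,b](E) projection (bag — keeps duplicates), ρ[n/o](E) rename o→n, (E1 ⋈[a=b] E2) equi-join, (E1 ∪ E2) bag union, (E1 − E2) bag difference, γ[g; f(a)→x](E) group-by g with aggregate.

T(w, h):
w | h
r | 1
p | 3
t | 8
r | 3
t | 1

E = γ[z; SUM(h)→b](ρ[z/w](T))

Stepwise |·|:
  T → 5
  ρ[z/w](T) → 5
  γ[z; SUM(h)→b](ρ[z/w](T)) → 3

|E| = 3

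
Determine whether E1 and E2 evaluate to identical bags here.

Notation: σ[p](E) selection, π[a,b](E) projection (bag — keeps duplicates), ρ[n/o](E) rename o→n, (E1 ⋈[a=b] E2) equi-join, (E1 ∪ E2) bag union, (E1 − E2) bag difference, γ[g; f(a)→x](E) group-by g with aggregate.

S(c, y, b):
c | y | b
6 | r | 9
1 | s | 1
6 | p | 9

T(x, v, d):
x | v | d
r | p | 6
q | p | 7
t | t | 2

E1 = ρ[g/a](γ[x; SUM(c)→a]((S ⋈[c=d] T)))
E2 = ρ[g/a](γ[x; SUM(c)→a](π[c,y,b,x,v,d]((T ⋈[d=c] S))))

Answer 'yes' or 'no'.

E1 row counts bottom-up:
  S → 3
  T → 3
  (S ⋈[c=d] T) → 2
  γ[x; SUM(c)→a]((S ⋈[c=d] T)) → 1
  ρ[g/a](γ[x; SUM(c)→a]((S ⋈[c=d] T))) → 1
E2 row counts bottom-up:
  T → 3
  S → 3
  (T ⋈[d=c] S) → 2
  π[c,y,b,x,v,d]((T ⋈[d=c] S)) → 2
  γ[x; SUM(c)→a](π[c,y,b,x,v,d]((T ⋈[d=c] S))) → 1
  ρ[g/a](γ[x; SUM(c)→a](π[c,y,b,x,v,d]((T ⋈[d=c] S)))) → 1

E1 and E2 produce the same multiset:
x | g
r | 12

yes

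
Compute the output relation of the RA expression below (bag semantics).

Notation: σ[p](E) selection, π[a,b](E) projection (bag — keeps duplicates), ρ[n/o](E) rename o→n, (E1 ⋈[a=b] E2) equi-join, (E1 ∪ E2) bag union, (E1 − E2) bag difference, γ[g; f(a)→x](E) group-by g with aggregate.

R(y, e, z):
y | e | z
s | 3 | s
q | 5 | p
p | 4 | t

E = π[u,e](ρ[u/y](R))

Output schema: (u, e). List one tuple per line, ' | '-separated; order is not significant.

Row counts bottom-up:
  R → 3
  ρ[u/y](R) → 3
  π[u,e](ρ[u/y](R)) → 3

== RESULT ==
u | e
p | 4
q | 5
s | 3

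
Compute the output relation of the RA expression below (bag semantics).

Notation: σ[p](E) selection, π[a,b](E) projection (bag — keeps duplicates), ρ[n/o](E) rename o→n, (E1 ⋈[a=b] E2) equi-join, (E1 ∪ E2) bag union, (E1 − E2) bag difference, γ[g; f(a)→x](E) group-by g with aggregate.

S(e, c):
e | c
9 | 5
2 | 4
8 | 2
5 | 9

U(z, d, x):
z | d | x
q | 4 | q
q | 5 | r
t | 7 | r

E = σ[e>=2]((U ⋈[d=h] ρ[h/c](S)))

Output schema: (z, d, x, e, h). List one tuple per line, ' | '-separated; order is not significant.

Row counts bottom-up:
  U → 3
  S → 4
  ρ[h/c](S) → 4
  (U ⋈[d=h] ρ[h/c](S)) → 2
  σ[e>=2]((U ⋈[d=h] ρ[h/c](S))) → 2

== RESULT ==
z | d | x | e | h
q | 4 | q | 2 | 4
q | 5 | r | 9 | 5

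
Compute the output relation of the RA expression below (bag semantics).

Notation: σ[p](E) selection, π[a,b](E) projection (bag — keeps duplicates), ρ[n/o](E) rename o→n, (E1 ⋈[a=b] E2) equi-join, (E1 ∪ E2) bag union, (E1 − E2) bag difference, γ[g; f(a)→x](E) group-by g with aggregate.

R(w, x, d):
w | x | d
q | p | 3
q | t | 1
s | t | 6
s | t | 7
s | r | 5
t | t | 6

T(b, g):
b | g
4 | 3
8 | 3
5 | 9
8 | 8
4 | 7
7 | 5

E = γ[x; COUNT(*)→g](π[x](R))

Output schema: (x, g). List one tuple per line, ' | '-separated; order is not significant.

Row counts bottom-up:
  R → 6
  π[x](R) → 6
  γ[x; COUNT(*)→g](π[x](R)) → 3

== RESULT ==
x | g
p | 1
r | 1
t | 4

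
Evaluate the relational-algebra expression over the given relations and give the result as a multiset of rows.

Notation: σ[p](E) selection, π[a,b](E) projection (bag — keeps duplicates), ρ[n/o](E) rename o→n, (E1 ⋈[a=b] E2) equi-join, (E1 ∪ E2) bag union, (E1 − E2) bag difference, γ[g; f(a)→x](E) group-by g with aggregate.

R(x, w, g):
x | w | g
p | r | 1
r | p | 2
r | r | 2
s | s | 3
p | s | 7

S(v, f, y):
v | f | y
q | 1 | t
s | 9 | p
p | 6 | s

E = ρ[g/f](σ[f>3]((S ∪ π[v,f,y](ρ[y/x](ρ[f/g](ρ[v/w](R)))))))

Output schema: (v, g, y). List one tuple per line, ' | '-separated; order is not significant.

Subexpression sizes:
  S → 3
  R → 5
  ρ[v/w](R) → 5
  ρ[f/g](ρ[v/w](R)) → 5
  ρ[y/x](ρ[f/g](ρ[v/w](R))) → 5
  π[v,f,y](ρ[y/x](ρ[f/g](ρ[v/w](R)))) → 5
  (S ∪ π[v,f,y](ρ[y/x](ρ[f/g](ρ[v/w](R))))) → 8
  σ[f>3]((S ∪ π[v,f,y](ρ[y/x](ρ[f/g](ρ[v/w](R)))))) → 3
  ρ[g/f](σ[f>3]((S ∪ π[v,f,y](ρ[y/x](ρ[f/g](ρ[v/w](R))))))) → 3

== RESULT ==
v | g | y
p | 6 | s
s | 7 | p
s | 9 | p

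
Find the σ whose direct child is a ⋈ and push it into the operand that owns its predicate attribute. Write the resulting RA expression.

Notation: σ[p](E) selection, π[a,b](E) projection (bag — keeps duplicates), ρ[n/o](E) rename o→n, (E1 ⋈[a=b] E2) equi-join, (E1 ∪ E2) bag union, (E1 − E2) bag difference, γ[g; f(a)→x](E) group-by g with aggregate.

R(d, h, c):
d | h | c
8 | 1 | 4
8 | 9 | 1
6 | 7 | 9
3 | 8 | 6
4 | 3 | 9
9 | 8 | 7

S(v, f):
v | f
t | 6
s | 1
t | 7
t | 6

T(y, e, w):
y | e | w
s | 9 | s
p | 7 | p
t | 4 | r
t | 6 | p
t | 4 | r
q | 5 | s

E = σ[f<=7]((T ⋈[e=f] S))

σ filters on f, owned by the right side.
E' = (T ⋈[e=f] σ[f<=7](S))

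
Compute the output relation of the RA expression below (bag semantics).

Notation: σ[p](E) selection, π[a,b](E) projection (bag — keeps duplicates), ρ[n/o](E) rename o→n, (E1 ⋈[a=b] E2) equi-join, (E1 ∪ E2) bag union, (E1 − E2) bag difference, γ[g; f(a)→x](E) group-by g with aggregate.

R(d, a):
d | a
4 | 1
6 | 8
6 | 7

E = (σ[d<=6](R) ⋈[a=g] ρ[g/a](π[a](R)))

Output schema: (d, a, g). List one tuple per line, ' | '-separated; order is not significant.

Stepwise |·|:
  R → 3
  σ[d<=6](R) → 3
  R → 3
  π[a](R) → 3
  ρ[g/a](π[a](R)) → 3
  (σ[d<=6](R) ⋈[a=g] ρ[g/a](π[a](R))) → 3

== RESULT ==
d | a | g
4 | 1 | 1
6 | 7 | 7
6 | 8 | 8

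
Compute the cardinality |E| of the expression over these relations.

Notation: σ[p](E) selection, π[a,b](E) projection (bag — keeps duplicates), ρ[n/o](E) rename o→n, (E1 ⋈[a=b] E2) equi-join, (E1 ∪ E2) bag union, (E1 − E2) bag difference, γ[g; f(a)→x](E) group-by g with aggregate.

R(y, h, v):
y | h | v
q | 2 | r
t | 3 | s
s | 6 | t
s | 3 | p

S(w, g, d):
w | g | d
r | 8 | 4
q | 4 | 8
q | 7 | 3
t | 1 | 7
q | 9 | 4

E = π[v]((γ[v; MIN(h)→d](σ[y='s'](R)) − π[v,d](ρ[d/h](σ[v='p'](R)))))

Row counts bottom-up:
  R → 4
  σ[y='s'](R) → 2
  γ[v; MIN(h)→d](σ[y='s'](R)) → 2
  R → 4
  σ[v='p'](R) → 1
  ρ[d/h](σ[v='p'](R)) → 1
  π[v,d](ρ[d/h](σ[v='p'](R))) → 1
  (γ[v; MIN(h)→d](σ[y='s'](R)) − π[v,d](ρ[d/h](σ[v='p'](R)))) → 1
  π[v]((γ[v; MIN(h)→d](σ[y='s'](R)) − π[v,d](ρ[d/h](σ[v='p'](R))))) → 1

|E| = 1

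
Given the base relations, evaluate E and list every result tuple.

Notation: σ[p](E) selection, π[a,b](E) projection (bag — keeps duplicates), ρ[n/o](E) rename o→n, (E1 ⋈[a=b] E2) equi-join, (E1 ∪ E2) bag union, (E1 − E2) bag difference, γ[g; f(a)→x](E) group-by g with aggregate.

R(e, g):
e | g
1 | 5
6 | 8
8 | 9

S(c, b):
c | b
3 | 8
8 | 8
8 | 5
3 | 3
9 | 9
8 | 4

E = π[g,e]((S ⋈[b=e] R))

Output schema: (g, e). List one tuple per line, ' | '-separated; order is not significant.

Per-node cardinality:
  S → 6
  R → 3
  (S ⋈[b=e] R) → 2
  π[g,e]((S ⋈[b=e] R)) → 2

== RESULT ==
g | e
9 | 8
9 | 8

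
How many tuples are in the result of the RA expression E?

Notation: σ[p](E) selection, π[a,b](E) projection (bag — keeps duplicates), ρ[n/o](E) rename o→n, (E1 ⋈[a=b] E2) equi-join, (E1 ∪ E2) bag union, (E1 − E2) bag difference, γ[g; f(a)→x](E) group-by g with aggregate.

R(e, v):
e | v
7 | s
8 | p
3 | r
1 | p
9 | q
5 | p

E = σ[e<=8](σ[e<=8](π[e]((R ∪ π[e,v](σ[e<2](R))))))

Stepwise |·|:
  R → 6
  R → 6
  σ[e<2](R) → 1
  π[e,v](σ[e<2](R)) → 1
  (R ∪ π[e,v](σ[e<2](R))) → 7
  π[e]((R ∪ π[e,v](σ[e<2](R)))) → 7
  σ[e<=8](π[e]((R ∪ π[e,v](σ[e<2](R))))) → 6
  σ[e<=8](σ[e<=8](π[e]((R ∪ π[e,v](σ[e<2](R)))))) → 6

|E| = 6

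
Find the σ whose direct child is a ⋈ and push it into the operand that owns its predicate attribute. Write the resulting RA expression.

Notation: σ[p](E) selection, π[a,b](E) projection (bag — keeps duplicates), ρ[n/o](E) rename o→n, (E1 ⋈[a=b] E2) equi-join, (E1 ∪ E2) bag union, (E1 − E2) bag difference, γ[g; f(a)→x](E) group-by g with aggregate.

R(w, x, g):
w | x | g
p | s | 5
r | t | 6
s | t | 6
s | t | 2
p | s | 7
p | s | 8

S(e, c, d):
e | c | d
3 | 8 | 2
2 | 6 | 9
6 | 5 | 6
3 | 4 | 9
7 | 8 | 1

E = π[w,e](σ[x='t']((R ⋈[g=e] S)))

σ filters on x, owned by the left side.
E' = π[w,e]((σ[x='t'](R) ⋈[g=e] S))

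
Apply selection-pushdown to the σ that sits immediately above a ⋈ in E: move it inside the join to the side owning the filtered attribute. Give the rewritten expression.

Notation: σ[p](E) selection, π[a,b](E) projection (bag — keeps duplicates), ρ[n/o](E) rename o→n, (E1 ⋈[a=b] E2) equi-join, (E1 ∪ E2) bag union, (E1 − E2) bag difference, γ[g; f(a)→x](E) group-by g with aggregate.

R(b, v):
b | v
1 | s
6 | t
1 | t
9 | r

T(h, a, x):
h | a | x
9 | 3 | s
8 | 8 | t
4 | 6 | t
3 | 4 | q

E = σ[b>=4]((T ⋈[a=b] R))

σ filters on b, owned by the right side.
E' = (T ⋈[a=b] σ[b>=4](R))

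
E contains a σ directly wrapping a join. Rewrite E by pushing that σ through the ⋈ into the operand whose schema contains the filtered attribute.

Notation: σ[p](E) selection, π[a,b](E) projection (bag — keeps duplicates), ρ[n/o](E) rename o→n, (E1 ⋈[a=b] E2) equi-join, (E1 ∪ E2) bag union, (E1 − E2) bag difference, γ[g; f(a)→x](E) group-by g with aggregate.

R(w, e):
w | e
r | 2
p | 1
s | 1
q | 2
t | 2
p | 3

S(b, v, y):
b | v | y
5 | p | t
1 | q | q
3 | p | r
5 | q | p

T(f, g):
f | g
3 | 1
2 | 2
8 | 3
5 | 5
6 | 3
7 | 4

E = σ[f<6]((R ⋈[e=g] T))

σ filters on f, owned by the right side.
E' = (R ⋈[e=g] σ[f<6](T))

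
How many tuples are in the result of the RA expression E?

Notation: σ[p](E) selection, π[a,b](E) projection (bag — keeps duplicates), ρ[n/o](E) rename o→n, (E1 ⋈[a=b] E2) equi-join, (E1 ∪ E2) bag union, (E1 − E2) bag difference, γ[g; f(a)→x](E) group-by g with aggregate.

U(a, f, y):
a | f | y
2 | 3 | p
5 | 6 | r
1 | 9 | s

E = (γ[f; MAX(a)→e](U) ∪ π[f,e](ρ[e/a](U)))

Per-node cardinality:
  U → 3
  γ[f; MAX(a)→e](U) → 3
  U → 3
  ρ[e/a](U) → 3
  π[f,e](ρ[e/a](U)) → 3
  (γ[f; MAX(a)→e](U) ∪ π[f,e](ρ[e/a](U))) → 6

|E| = 6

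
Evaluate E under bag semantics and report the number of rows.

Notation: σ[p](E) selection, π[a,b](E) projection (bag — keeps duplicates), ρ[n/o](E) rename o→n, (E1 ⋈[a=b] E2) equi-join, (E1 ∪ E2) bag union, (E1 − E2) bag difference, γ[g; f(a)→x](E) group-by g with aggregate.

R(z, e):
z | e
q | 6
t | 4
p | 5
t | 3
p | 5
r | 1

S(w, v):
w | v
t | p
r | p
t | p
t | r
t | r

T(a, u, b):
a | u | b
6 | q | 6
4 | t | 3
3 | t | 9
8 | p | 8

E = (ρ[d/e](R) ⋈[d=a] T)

Stepwise |·|:
  R → 6
  ρ[d/e](R) → 6
  T → 4
  (ρ[d/e](R) ⋈[d=a] T) → 3

|E| = 3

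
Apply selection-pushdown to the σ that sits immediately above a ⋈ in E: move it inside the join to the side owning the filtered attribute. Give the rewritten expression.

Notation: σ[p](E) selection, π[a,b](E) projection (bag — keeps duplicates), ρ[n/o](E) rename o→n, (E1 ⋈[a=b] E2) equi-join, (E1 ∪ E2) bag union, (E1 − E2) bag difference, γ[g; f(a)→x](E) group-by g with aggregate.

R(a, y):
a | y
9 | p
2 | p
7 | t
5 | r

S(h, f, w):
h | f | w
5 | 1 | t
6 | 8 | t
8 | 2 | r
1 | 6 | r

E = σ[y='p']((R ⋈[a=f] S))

σ filters on y, owned by the left side.
E' = (σ[y='p'](R) ⋈[a=f] S)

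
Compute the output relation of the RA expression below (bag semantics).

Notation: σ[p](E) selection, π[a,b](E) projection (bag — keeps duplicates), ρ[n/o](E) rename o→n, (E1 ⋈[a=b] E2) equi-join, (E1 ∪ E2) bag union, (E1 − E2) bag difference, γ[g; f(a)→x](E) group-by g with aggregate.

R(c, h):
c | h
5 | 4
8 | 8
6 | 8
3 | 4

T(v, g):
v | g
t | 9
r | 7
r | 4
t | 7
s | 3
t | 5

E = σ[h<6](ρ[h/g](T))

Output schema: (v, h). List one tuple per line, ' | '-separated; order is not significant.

Row counts bottom-up:
  T → 6
  ρ[h/g](T) → 6
  σ[h<6](ρ[h/g](T)) → 3

== RESULT ==
v | h
r | 4
s | 3
t | 5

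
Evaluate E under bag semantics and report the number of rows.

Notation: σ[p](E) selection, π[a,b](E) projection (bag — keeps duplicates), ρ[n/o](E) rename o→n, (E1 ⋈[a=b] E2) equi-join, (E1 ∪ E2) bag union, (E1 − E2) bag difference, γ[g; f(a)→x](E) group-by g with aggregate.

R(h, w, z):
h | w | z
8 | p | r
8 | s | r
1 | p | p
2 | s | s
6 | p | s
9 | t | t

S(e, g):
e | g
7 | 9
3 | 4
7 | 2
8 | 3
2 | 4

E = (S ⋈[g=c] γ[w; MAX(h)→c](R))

Row counts bottom-up:
  S → 5
  R → 6
  γ[w; MAX(h)→c](R) → 3
  (S ⋈[g=c] γ[w; MAX(h)→c](R)) → 1

|E| = 1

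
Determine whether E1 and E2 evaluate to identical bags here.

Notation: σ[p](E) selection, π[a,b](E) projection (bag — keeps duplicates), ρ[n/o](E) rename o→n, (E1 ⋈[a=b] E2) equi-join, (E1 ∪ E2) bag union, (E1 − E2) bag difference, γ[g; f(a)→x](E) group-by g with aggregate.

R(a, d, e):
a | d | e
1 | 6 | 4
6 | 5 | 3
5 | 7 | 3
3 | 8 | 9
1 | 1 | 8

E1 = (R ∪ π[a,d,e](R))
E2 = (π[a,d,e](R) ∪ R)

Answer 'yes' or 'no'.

E1 subexpression sizes:
  R → 5
  R → 5
  π[a,d,e](R) → 5
  (R ∪ π[a,d,e](R)) → 10
E2 subexpression sizes:
  R → 5
  π[a,d,e](R) → 5
  R → 5
  (π[a,d,e](R) ∪ R) → 10

E1 and E2 produce the same multiset:
a | d | e
1 | 1 | 8
1 | 1 | 8
1 | 6 | 4
1 | 6 | 4
3 | 8 | 9
3 | 8 | 9
5 | 7 | 3
5 | 7 | 3
6 | 5 | 3
6 | 5 | 3

yes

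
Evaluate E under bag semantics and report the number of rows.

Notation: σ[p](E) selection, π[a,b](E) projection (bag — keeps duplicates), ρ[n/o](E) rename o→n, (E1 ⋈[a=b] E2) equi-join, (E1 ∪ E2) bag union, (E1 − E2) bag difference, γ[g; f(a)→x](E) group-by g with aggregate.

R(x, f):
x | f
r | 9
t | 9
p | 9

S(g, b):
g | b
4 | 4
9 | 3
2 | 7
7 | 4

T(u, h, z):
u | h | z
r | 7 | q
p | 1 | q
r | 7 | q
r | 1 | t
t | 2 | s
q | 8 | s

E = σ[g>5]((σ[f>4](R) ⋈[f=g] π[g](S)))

Row counts bottom-up:
  R → 3
  σ[f>4](R) → 3
  S → 4
  π[g](S) → 4
  (σ[f>4](R) ⋈[f=g] π[g](S)) → 3
  σ[g>5]((σ[f>4](R) ⋈[f=g] π[g](S))) → 3

|E| = 3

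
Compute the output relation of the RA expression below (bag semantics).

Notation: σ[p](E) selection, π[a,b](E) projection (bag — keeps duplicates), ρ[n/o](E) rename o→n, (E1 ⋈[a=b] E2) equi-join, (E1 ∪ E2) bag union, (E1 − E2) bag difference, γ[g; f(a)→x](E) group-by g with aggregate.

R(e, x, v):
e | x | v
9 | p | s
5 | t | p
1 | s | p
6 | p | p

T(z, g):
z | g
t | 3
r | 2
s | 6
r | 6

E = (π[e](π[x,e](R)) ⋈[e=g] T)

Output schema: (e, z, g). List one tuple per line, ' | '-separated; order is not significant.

Subexpression sizes:
  R → 4
  π[x,e](R) → 4
  π[e](π[x,e](R)) → 4
  T → 4
  (π[e](π[x,e](R)) ⋈[e=g] T) → 2

== RESULT ==
e | z | g
6 | r | 6
6 | s | 6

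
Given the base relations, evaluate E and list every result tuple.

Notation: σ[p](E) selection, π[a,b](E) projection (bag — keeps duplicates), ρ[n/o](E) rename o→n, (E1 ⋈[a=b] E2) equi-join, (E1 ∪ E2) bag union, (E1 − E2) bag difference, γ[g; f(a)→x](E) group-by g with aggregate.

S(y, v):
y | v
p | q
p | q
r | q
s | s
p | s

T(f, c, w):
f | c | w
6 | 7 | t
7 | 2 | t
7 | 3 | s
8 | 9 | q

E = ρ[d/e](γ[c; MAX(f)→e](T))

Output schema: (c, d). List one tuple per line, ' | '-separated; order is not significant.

Stepwise |·|:
  T → 4
  γ[c; MAX(f)→e](T) → 4
  ρ[d/e](γ[c; MAX(f)→e](T)) → 4

== RESULT ==
c | d
2 | 7
3 | 7
7 | 6
9 | 8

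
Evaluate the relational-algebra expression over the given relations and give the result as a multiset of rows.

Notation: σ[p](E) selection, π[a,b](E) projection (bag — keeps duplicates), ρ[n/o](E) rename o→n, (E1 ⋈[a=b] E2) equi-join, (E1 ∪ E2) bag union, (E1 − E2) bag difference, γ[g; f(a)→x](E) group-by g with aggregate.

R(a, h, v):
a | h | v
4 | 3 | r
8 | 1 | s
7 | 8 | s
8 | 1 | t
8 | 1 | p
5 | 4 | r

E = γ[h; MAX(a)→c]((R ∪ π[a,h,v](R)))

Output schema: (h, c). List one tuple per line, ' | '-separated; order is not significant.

Row counts bottom-up:
  R → 6
  R → 6
  π[a,h,v](R) → 6
  (R ∪ π[a,h,v](R)) → 12
  γ[h; MAX(a)→c]((R ∪ π[a,h,v](R))) → 4

== RESULT ==
h | c
1 | 8
3 | 4
4 | 5
8 | 7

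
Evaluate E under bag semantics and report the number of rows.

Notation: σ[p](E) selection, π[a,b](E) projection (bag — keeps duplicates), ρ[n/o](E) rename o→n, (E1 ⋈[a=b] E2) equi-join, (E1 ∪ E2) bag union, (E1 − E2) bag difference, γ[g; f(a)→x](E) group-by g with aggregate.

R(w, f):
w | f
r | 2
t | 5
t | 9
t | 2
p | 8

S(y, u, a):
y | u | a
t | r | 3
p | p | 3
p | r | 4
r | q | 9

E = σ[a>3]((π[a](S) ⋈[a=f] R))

Subexpression sizes:
  S → 4
  π[a](S) → 4
  R → 5
  (π[a](S) ⋈[a=f] R) → 1
  σ[a>3]((π[a](S) ⋈[a=f] R)) → 1

|E| = 1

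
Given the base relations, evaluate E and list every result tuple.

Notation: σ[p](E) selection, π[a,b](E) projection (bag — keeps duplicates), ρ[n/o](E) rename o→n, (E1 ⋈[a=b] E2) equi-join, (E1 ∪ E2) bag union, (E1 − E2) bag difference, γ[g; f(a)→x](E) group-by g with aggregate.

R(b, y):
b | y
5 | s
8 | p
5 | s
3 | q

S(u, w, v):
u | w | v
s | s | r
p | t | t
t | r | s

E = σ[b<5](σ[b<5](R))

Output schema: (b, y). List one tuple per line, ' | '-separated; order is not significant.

Subexpression sizes:
  R → 4
  σ[b<5](R) → 1
  σ[b<5](σ[b<5](R)) → 1

== RESULT ==
b | y
3 | q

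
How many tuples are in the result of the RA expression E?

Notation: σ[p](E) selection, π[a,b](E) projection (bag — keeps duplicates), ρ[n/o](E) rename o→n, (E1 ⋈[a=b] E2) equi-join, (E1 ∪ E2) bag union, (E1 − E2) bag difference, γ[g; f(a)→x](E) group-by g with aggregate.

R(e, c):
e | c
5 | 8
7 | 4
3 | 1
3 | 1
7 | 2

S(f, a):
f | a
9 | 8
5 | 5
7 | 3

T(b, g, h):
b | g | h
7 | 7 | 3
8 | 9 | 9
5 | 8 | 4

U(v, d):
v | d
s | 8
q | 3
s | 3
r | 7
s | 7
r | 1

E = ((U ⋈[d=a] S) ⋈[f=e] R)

Per-node cardinality:
  U → 6
  S → 3
  (U ⋈[d=a] S) → 3
  R → 5
  ((U ⋈[d=a] S) ⋈[f=e] R) → 4

|E| = 4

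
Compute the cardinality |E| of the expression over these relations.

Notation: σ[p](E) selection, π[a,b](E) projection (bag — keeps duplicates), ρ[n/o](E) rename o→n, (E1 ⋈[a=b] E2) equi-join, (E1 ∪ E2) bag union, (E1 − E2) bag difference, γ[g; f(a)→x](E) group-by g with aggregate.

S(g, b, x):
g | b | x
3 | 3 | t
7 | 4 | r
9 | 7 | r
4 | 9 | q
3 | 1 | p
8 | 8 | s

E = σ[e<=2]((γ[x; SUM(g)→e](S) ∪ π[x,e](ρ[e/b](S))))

Subexpression sizes:
  S → 6
  γ[x; SUM(g)→e](S) → 5
  S → 6
  ρ[e/b](S) → 6
  π[x,e](ρ[e/b](S)) → 6
  (γ[x; SUM(g)→e](S) ∪ π[x,e](ρ[e/b](S))) → 11
  σ[e<=2]((γ[x; SUM(g)→e](S) ∪ π[x,e](ρ[e/b](S)))) → 1

|E| = 1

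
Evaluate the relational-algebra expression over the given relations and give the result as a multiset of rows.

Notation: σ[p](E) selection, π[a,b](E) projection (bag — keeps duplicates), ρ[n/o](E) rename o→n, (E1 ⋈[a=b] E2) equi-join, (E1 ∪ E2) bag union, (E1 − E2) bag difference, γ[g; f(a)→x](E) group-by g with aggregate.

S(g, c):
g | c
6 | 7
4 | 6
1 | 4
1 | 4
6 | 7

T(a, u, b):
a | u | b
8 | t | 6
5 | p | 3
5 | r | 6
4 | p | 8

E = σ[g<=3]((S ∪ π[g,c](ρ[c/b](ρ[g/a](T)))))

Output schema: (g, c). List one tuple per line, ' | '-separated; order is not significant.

Subexpression sizes:
  S → 5
  T → 4
  ρ[g/a](T) → 4
  ρ[c/b](ρ[g/a](T)) → 4
  π[g,c](ρ[c/b](ρ[g/a](T))) → 4
  (S ∪ π[g,c](ρ[c/b](ρ[g/a](T)))) → 9
  σ[g<=3]((S ∪ π[g,c](ρ[c/b](ρ[g/a](T))))) → 2

== RESULT ==
g | c
1 | 4
1 | 4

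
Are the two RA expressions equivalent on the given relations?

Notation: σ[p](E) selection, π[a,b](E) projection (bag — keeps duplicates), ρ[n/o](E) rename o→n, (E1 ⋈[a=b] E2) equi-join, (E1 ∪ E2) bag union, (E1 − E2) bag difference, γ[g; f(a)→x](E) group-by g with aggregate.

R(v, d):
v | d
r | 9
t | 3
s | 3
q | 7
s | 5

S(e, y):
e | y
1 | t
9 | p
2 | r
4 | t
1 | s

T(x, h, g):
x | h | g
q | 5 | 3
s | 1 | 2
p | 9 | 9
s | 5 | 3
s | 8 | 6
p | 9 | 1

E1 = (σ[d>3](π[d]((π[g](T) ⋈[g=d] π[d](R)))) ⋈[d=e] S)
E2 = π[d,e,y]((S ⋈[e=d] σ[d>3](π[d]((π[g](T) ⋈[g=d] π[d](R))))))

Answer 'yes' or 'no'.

E1 subexpression sizes:
  T → 6
  π[g](T) → 6
  R → 5
  π[d](R) → 5
  (π[g](T) ⋈[g=d] π[d](R)) → 5
  π[d]((π[g](T) ⋈[g=d] π[d](R))) → 5
  σ[d>3](π[d]((π[g](T) ⋈[g=d] π[d](R)))) → 1
  S → 5
  (σ[d>3](π[d]((π[g](T) ⋈[g=d] π[d](R)))) ⋈[d=e] S) → 1
E2 subexpression sizes:
  S → 5
  T → 6
  π[g](T) → 6
  R → 5
  π[d](R) → 5
  (π[g](T) ⋈[g=d] π[d](R)) → 5
  π[d]((π[g](T) ⋈[g=d] π[d](R))) → 5
  σ[d>3](π[d]((π[g](T) ⋈[g=d] π[d](R)))) → 1
  (S ⋈[e=d] σ[d>3](π[d]((π[g](T) ⋈[g=d] π[d](R))))) → 1
  π[d,e,y]((S ⋈[e=d] σ[d>3](π[d]((π[g](T) ⋈[g=d] π[d](R)))))) → 1

E1 and E2 produce the same multiset:
d | e | y
9 | 9 | p

yes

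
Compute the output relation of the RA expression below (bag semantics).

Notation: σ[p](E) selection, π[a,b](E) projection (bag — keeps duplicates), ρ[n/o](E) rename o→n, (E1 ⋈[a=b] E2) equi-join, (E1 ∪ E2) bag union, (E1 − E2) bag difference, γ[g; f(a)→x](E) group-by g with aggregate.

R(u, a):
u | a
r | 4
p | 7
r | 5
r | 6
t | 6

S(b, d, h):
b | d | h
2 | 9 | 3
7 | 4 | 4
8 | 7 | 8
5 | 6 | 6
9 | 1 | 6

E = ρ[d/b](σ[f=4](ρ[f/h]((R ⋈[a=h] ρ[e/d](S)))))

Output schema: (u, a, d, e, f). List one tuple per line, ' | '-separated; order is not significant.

Subexpression sizes:
  R → 5
  S → 5
  ρ[e/d](S) → 5
  (R ⋈[a=h] ρ[e/d](S)) → 5
  ρ[f/h]((R ⋈[a=h] ρ[e/d](S))) → 5
  σ[f=4](ρ[f/h]((R ⋈[a=h] ρ[e/d](S)))) → 1
  ρ[d/b](σ[f=4](ρ[f/h]((R ⋈[a=h] ρ[e/d](S))))) → 1

== RESULT ==
u | a | d | e | f
r | 4 | 7 | 4 | 4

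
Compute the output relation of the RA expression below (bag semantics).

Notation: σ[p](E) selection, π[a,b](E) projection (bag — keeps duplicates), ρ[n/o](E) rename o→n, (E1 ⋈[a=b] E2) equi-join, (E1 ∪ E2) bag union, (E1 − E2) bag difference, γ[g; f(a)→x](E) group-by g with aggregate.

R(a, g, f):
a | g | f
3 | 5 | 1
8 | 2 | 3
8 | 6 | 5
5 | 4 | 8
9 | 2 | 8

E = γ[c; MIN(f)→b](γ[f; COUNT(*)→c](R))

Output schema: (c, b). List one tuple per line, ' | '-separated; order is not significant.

Row counts bottom-up:
  R → 5
  γ[f; COUNT(*)→c](R) → 4
  γ[c; MIN(f)→b](γ[f; COUNT(*)→c](R)) → 2

== RESULT ==
c | b
1 | 1
2 | 8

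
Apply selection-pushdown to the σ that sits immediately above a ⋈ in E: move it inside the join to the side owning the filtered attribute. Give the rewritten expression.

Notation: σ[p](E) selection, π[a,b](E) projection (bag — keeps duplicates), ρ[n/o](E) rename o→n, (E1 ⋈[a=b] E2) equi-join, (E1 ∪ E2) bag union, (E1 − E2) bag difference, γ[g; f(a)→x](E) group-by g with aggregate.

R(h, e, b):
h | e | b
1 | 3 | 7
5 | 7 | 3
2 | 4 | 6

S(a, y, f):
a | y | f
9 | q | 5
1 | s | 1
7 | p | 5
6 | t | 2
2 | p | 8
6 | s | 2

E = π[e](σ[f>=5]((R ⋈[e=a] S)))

σ filters on f, owned by the right side.
E' = π[e]((R ⋈[e=a] σ[f>=5](S)))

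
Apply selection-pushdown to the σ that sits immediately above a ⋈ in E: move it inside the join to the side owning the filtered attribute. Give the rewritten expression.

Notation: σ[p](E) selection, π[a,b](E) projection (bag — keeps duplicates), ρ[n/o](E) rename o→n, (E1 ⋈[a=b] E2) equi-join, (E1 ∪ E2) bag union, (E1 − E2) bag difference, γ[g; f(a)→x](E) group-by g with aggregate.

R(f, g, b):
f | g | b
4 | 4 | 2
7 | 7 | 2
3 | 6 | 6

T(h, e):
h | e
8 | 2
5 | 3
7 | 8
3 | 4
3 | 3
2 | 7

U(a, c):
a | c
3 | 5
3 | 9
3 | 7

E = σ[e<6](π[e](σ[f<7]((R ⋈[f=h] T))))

σ filters on f, owned by the left side.
E' = σ[e<6](π[e]((σ[f<7](R) ⋈[f=h] T)))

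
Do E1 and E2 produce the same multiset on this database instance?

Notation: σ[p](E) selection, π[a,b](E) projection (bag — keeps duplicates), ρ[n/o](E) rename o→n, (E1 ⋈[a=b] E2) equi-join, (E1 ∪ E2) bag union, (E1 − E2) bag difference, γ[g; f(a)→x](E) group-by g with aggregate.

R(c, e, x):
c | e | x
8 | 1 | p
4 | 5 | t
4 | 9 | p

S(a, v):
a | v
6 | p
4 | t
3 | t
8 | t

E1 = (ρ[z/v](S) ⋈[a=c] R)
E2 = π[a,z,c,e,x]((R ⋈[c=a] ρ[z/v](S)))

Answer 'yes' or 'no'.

E1 row counts bottom-up:
  S → 4
  ρ[z/v](S) → 4
  R → 3
  (ρ[z/v](S) ⋈[a=c] R) → 3
E2 row counts bottom-up:
  R → 3
  S → 4
  ρ[z/v](S) → 4
  (R ⋈[c=a] ρ[z/v](S)) → 3
  π[a,z,c,e,x]((R ⋈[c=a] ρ[z/v](S))) → 3

E1 and E2 produce the same multiset:
a | z | c | e | x
4 | t | 4 | 5 | t
4 | t | 4 | 9 | p
8 | t | 8 | 1 | p

yes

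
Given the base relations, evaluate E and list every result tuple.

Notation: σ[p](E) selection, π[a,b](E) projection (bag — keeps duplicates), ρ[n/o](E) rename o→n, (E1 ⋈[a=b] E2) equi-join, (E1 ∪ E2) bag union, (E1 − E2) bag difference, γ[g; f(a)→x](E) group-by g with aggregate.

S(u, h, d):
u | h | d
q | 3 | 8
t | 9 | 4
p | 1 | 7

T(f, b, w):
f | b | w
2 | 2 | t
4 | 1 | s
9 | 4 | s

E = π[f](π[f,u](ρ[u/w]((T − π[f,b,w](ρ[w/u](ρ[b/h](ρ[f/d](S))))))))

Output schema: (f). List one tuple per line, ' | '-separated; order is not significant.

Stepwise |·|:
  T → 3
  S → 3
  ρ[f/d](S) → 3
  ρ[b/h](ρ[f/d](S)) → 3
  ρ[w/u](ρ[b/h](ρ[f/d](S))) → 3
  π[f,b,w](ρ[w/u](ρ[b/h](ρ[f/d](S)))) → 3
  (T − π[f,b,w](ρ[w/u](ρ[b/h](ρ[f/d](S))))) → 3
  ρ[u/w]((T − π[f,b,w](ρ[w/u](ρ[b/h](ρ[f/d](S)))))) → 3
  π[f,u](ρ[u/w]((T − π[f,b,w](ρ[w/u](ρ[b/h](ρ[f/d](S))))))) → 3
  π[f](π[f,u](ρ[u/w]((T − π[f,b,w](ρ[w/u](ρ[b/h](ρ[f/d](S)))))))) → 3

== RESULT ==
f
2
4
9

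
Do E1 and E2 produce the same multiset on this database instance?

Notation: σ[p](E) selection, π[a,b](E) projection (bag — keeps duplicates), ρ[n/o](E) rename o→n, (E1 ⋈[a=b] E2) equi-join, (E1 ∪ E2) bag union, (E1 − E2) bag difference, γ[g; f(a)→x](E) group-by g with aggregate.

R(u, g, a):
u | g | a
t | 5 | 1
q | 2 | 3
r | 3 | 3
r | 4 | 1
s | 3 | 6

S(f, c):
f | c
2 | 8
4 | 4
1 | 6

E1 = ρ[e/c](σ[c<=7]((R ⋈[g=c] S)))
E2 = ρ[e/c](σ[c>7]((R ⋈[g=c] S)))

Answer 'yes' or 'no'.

E1 subexpression sizes:
  R → 5
  S → 3
  (R ⋈[g=c] S) → 1
  σ[c<=7]((R ⋈[g=c] S)) → 1
  ρ[e/c](σ[c<=7]((R ⋈[g=c] S))) → 1
E2 subexpression sizes:
  R → 5
  S → 3
  (R ⋈[g=c] S) → 1
  σ[c>7]((R ⋈[g=c] S)) → 0
  ρ[e/c](σ[c>7]((R ⋈[g=c] S))) → 0

E1 result:
u | g | a | f | e
r | 4 | 1 | 4 | 4
E2 result:
u | g | a | f | e
(0 rows)
Witness: ('r', 4, 1, 4, 4) appears 1× in E1 but 0× in E2.

no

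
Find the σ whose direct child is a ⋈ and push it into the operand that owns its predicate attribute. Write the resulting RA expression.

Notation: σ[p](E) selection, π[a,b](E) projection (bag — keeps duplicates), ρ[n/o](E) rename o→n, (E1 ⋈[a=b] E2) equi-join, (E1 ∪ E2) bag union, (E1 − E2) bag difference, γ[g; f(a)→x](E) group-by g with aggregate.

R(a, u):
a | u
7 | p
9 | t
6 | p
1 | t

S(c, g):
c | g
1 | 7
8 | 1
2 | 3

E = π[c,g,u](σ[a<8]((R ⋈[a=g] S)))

σ filters on a, owned by the left side.
E' = π[c,g,u]((σ[a<8](R) ⋈[a=g] S))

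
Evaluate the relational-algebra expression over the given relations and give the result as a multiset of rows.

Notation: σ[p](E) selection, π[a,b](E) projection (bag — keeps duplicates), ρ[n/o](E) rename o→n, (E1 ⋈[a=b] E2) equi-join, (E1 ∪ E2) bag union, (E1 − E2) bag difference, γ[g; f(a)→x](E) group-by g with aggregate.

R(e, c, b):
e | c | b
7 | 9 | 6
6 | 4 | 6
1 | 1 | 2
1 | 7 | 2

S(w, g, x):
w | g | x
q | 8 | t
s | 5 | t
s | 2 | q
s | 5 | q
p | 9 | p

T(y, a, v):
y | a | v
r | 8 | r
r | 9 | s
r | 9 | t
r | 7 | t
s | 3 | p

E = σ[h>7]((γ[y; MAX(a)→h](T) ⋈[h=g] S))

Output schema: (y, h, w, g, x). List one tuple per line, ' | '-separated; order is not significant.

Subexpression sizes:
  T → 5
  γ[y; MAX(a)→h](T) → 2
  S → 5
  (γ[y; MAX(a)→h](T) ⋈[h=g] S) → 1
  σ[h>7]((γ[y; MAX(a)→h](T) ⋈[h=g] S)) → 1

== RESULT ==
y | h | w | g | x
r | 9 | p | 9 | p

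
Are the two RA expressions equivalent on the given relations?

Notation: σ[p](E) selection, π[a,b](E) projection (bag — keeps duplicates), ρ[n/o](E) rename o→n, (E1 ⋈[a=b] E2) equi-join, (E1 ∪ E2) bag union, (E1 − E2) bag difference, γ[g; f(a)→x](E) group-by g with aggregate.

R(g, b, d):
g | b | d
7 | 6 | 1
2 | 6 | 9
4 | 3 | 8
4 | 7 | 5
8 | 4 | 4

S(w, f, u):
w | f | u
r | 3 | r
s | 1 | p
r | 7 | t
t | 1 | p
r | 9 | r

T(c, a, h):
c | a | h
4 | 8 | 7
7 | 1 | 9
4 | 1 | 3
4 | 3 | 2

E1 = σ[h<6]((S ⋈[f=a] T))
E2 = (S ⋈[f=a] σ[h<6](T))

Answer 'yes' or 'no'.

E1 subexpression sizes:
  S → 5
  T → 4
  (S ⋈[f=a] T) → 5
  σ[h<6]((S ⋈[f=a] T)) → 3
E2 subexpression sizes:
  S → 5
  T → 4
  σ[h<6](T) → 2
  (S ⋈[f=a] σ[h<6](T)) → 3

E1 and E2 produce the same multiset:
w | f | u | c | a | h
r | 3 | r | 4 | 3 | 2
s | 1 | p | 4 | 1 | 3
t | 1 | p | 4 | 1 | 3

yes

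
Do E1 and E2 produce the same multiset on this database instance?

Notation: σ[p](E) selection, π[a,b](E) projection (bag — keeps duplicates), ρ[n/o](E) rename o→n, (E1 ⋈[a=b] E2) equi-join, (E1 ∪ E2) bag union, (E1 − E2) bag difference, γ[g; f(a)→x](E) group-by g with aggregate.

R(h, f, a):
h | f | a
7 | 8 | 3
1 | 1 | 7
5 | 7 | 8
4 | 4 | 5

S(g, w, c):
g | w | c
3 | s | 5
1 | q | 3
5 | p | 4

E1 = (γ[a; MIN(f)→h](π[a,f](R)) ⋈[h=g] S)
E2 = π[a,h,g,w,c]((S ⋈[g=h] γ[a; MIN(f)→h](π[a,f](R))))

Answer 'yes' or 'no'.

E1 per-node cardinality:
  R → 4
  π[a,f](R) → 4
  γ[a; MIN(f)→h](π[a,f](R)) → 4
  S → 3
  (γ[a; MIN(f)→h](π[a,f](R)) ⋈[h=g] S) → 1
E2 per-node cardinality:
  S → 3
  R → 4
  π[a,f](R) → 4
  γ[a; MIN(f)→h](π[a,f](R)) → 4
  (S ⋈[g=h] γ[a; MIN(f)→h](π[a,f](R))) → 1
  π[a,h,g,w,c]((S ⋈[g=h] γ[a; MIN(f)→h](π[a,f](R)))) → 1

E1 and E2 produce the same multiset:
a | h | g | w | c
7 | 1 | 1 | q | 3

yes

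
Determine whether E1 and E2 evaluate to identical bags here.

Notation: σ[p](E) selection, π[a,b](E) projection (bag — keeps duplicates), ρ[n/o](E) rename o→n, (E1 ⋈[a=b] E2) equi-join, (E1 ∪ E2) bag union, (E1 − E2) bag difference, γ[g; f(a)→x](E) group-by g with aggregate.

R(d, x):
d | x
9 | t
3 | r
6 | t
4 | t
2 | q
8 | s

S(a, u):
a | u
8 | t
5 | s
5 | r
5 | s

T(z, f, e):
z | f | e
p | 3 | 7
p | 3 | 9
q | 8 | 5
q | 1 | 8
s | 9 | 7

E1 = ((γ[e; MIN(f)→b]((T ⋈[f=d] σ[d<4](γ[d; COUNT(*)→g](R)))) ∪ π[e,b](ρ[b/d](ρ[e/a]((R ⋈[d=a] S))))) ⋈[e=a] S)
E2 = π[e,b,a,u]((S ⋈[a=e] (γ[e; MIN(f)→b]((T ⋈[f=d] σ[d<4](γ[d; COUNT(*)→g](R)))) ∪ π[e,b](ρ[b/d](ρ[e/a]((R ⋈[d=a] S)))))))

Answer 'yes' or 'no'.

E1 stepwise |·|:
  T → 5
  R → 6
  γ[d; COUNT(*)→g](R) → 6
  σ[d<4](γ[d; COUNT(*)→g](R)) → 2
  (T ⋈[f=d] σ[d<4](γ[d; COUNT(*)→g](R))) → 2
  γ[e; MIN(f)→b]((T ⋈[f=d] σ[d<4](γ[d; COUNT(*)→g](R)))) → 2
  R → 6
  S → 4
  (R ⋈[d=a] S) → 1
  ρ[e/a]((R ⋈[d=a] S)) → 1
  ρ[b/d](ρ[e/a]((R ⋈[d=a] S))) → 1
  π[e,b](ρ[b/d](ρ[e/a]((R ⋈[d=a] S)))) → 1
  (γ[e; MIN(f)→b]((T ⋈[f=d] σ[d<4](γ[d; COUNT(*)→g](R)))) ∪ π[e,b](ρ[b/d](ρ[e/a]((R ⋈[d=a] S))))) → 3
  S → 4
  ((γ[e; MIN(f)→b]((T ⋈[f=d] σ[d<4](γ[d; COUNT(*)→g](R)))) ∪ π[e,b](ρ[b/d](ρ[e/a]((R ⋈[d=a] S))))) ⋈[e=a] S) → 1
E2 stepwise |·|:
  S → 4
  T → 5
  R → 6
  γ[d; COUNT(*)→g](R) → 6
  σ[d<4](γ[d; COUNT(*)→g](R)) → 2
  (T ⋈[f=d] σ[d<4](γ[d; COUNT(*)→g](R))) → 2
  γ[e; MIN(f)→b]((T ⋈[f=d] σ[d<4](γ[d; COUNT(*)→g](R)))) → 2
  R → 6
  S → 4
  (R ⋈[d=a] S) → 1
  ρ[e/a]((R ⋈[d=a] S)) → 1
  ρ[b/d](ρ[e/a]((R ⋈[d=a] S))) → 1
  π[e,b](ρ[b/d](ρ[e/a]((R ⋈[d=a] S)))) → 1
  (γ[e; MIN(f)→b]((T ⋈[f=d] σ[d<4](γ[d; COUNT(*)→g](R)))) ∪ π[e,b](ρ[b/d](ρ[e/a]((R ⋈[d=a] S))))) → 3
  (S ⋈[a=e] (γ[e; MIN(f)→b]((T ⋈[f=d] σ[d<4](γ[d; COUNT(*)→g](R)))) ∪ π[e,b](ρ[b/d](ρ[e/a]((R ⋈[d=a] S)))))) → 1
  π[e,b,a,u]((S ⋈[a=e] (γ[e; MIN(f)→b]((T ⋈[f=d] σ[d<4](γ[d; COUNT(*)→g](R)))) ∪ π[e,b](ρ[b/d](ρ[e/a]((R ⋈[d=a] S))))))) → 1

E1 and E2 produce the same multiset:
e | b | a | u
8 | 8 | 8 | t

yes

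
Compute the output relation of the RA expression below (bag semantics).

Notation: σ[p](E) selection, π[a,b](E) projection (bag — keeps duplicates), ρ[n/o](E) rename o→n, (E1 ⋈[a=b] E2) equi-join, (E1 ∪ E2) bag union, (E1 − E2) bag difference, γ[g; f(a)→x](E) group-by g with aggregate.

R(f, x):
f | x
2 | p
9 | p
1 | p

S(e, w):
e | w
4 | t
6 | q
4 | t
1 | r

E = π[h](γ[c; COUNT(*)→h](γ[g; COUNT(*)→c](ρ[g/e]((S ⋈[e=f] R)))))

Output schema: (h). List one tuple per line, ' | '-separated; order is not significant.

Per-node cardinality:
  S → 4
  R → 3
  (S ⋈[e=f] R) → 1
  ρ[g/e]((S ⋈[e=f] R)) → 1
  γ[g; COUNT(*)→c](ρ[g/e]((S ⋈[e=f] R))) → 1
  γ[c; COUNT(*)→h](γ[g; COUNT(*)→c](ρ[g/e]((S ⋈[e=f] R)))) → 1
  π[h](γ[c; COUNT(*)→h](γ[g; COUNT(*)→c](ρ[g/e]((S ⋈[e=f] R))))) → 1

== RESULT ==
h
1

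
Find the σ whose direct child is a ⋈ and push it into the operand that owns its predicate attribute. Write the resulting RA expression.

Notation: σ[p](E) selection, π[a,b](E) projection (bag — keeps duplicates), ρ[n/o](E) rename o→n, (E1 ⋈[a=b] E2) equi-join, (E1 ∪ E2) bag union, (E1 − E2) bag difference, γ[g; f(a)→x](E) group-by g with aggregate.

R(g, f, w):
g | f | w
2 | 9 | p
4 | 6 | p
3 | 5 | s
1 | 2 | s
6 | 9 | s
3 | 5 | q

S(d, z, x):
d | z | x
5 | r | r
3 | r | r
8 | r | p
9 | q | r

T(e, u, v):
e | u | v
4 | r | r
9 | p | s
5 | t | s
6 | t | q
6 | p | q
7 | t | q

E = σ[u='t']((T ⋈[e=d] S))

σ filters on u, owned by the left side.
E' = (σ[u='t'](T) ⋈[e=d] S)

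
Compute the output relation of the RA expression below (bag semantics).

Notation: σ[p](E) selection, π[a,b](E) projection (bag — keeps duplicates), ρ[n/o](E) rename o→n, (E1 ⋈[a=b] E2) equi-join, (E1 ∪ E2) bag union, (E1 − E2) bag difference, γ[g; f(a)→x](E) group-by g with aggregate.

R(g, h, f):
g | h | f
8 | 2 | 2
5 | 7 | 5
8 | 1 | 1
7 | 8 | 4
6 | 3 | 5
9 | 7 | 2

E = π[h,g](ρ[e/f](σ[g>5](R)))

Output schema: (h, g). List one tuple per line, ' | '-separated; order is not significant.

Per-node cardinality:
  R → 6
  σ[g>5](R) → 5
  ρ[e/f](σ[g>5](R)) → 5
  π[h,g](ρ[e/f](σ[g>5](R))) → 5

== RESULT ==
h | g
1 | 8
2 | 8
3 | 6
7 | 9
8 | 7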